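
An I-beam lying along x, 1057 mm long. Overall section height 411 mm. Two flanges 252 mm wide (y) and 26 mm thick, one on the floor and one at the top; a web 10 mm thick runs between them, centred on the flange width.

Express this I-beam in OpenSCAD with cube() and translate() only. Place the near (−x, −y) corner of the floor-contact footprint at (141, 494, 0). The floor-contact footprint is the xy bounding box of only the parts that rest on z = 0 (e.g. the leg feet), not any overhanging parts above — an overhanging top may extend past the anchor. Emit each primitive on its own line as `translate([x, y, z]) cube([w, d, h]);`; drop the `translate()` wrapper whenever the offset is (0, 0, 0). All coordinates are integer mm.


translate([141, 494, 0]) cube([1057, 252, 26]);
translate([141, 615, 26]) cube([1057, 10, 359]);
translate([141, 494, 385]) cube([1057, 252, 26]);


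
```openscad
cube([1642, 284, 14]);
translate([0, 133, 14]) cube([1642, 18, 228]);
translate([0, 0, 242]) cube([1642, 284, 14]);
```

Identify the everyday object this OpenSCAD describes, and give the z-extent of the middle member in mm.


An I-beam. The web height is 228 mm.

Two wide flanges with a thin centred web — an I-beam. Overall 256 mm minus two 14 mm flanges gives a web of 256 − 2·14 = 228 mm.


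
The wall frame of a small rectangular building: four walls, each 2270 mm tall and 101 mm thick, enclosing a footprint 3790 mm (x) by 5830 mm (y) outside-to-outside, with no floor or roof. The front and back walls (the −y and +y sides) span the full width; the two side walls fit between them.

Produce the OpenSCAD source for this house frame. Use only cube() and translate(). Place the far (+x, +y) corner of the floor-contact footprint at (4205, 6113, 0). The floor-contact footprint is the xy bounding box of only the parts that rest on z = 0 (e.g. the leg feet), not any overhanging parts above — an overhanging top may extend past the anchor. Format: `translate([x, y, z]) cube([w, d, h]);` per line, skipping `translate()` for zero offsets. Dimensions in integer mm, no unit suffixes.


translate([415, 283, 0]) cube([3790, 101, 2270]);
translate([415, 6012, 0]) cube([3790, 101, 2270]);
translate([415, 384, 0]) cube([101, 5628, 2270]);
translate([4104, 384, 0]) cube([101, 5628, 2270]);


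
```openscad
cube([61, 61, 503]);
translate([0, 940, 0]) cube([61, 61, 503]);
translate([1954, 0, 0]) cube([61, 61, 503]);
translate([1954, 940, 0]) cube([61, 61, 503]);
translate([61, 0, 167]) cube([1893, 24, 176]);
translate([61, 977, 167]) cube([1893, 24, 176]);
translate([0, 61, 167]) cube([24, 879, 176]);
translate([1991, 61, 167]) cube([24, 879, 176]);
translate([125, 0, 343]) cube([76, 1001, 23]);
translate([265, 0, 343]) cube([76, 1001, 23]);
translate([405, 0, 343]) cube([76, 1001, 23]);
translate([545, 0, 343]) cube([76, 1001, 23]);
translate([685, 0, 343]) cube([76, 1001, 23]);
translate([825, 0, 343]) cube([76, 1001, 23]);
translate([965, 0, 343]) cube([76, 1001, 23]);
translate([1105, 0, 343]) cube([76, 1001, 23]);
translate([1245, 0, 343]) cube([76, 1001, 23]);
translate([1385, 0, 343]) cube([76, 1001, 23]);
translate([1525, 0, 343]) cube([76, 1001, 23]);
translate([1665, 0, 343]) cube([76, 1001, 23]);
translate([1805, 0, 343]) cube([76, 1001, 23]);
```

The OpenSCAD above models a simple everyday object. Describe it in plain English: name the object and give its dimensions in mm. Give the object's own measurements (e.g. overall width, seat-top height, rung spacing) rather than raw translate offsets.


A bed frame 2015 mm long (x) by 1001 mm wide (y). Four 61×61 mm corner posts, 503 mm tall, at the corners of the footprint. Four rails of 24 mm thickness and 176 mm height run between adjacent posts with their undersides at z = 167 mm, their outer faces flush with the outside of the frame (the two x-running rails run between the posts' inner faces; the two y-running rails run between the posts' inner faces). 13 slats, each 76 mm wide (x) and 23 mm thick, lie across the top of the two x-running rails, running the full 1001 mm width of the frame in y; along x they sit between the end posts with a 64 mm gap after the −x posts and between neighbouring slats, leaving 73 mm before the +x posts.


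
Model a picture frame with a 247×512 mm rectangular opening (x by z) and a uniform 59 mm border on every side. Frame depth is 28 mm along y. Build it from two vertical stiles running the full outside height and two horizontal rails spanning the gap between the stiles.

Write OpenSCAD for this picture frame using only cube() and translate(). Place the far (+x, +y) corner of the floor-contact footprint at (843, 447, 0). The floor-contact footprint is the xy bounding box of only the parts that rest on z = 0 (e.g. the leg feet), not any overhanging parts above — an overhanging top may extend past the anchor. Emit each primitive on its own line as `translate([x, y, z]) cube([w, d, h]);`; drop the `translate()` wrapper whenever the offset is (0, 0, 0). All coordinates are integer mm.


translate([478, 419, 0]) cube([59, 28, 630]);
translate([784, 419, 0]) cube([59, 28, 630]);
translate([537, 419, 0]) cube([247, 28, 59]);
translate([537, 419, 571]) cube([247, 28, 59]);


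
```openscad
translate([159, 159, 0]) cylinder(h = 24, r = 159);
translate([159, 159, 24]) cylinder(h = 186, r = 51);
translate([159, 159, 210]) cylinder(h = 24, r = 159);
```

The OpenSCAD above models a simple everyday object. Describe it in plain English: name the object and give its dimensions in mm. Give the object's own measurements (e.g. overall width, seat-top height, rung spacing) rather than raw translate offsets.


A spool: two coaxial disc flanges of radius 159 mm and thickness 24 mm, joined by a core cylinder of radius 51 mm and height 186 mm. The lower flange rests on z = 0 and the three cylinders share a vertical axis.


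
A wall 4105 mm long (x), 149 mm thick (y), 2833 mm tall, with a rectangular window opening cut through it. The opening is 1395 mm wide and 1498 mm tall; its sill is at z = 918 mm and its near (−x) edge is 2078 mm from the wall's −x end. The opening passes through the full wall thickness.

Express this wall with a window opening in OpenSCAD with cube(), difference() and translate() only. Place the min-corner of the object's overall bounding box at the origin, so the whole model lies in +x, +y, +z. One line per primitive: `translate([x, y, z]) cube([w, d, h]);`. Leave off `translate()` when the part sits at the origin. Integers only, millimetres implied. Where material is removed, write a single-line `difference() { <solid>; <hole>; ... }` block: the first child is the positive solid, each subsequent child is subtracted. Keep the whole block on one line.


difference() { cube([4105, 149, 2833]); translate([2078, 0, 918]) cube([1395, 149, 1498]); }


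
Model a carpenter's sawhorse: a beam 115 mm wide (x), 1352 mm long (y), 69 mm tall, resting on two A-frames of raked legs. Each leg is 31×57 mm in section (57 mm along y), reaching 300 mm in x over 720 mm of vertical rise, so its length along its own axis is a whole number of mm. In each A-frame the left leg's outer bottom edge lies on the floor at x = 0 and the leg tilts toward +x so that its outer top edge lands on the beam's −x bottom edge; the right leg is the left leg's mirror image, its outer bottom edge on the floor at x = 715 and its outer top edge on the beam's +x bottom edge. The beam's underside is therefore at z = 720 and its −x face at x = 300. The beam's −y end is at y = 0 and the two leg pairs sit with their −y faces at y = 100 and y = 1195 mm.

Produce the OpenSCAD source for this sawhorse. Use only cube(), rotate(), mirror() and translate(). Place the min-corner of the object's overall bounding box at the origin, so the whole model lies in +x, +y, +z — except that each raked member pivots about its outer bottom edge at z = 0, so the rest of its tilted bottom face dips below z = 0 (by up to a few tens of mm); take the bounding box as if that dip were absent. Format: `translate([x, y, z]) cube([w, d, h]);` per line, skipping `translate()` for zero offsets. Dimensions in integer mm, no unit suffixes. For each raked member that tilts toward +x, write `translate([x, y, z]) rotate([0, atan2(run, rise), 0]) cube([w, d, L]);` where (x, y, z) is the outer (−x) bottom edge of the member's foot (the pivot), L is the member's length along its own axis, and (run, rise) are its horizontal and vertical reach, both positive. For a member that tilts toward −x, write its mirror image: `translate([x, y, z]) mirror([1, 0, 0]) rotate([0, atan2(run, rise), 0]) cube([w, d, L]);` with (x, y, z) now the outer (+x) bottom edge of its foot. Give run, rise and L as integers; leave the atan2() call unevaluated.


translate([300, 0, 720]) cube([115, 1352, 69]);
translate([0, 100, 0]) rotate([0, atan2(300, 720), 0]) cube([31, 57, 780]);
translate([715, 100, 0]) mirror([1, 0, 0]) rotate([0, atan2(300, 720), 0]) cube([31, 57, 780]);
translate([0, 1195, 0]) rotate([0, atan2(300, 720), 0]) cube([31, 57, 780]);
translate([715, 1195, 0]) mirror([1, 0, 0]) rotate([0, atan2(300, 720), 0]) cube([31, 57, 780]);


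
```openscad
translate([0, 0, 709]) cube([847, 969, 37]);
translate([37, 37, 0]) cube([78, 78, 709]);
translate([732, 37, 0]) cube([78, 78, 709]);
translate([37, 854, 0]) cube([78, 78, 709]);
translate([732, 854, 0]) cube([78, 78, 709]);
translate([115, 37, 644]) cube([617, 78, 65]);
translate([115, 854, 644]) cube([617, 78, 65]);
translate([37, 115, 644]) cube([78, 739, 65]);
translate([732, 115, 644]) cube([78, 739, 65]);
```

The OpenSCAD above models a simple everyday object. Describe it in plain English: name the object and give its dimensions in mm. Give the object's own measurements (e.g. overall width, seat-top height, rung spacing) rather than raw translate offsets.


A rectangular dining table. The top is 847×969×37 mm with its upper surface at z = 746 mm. It stands on four 78×78 mm square legs, each inset 37 mm from the nearest pair of top edges, running from the floor to the underside of the top. Four apron rails, 78 mm thick and 65 mm tall, run between adjacent legs with their top edges flush with the underside of the top and their outer faces flush with the legs' outer faces.


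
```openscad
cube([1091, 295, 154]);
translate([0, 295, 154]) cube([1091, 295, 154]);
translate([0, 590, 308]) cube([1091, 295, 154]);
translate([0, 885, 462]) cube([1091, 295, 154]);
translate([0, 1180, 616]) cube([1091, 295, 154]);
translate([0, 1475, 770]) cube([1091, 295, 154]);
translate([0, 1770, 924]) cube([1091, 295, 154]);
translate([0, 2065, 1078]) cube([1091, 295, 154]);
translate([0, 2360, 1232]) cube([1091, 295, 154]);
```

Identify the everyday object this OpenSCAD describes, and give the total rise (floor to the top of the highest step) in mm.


A staircase. The total rise is 1386 mm.

9 identical blocks, each offset up and back from the previous — a staircase. Each step is 154 mm tall and there are 9 of them, so the total rise is 9 × 154 = 1386 mm.


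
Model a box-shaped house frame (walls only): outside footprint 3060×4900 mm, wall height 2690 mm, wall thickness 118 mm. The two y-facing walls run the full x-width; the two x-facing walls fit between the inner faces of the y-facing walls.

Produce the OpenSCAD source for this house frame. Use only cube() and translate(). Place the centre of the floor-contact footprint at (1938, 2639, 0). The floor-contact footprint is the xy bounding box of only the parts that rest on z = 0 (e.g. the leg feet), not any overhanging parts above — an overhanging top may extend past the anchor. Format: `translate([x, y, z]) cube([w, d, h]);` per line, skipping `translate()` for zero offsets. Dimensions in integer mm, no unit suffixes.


translate([408, 189, 0]) cube([3060, 118, 2690]);
translate([408, 4971, 0]) cube([3060, 118, 2690]);
translate([408, 307, 0]) cube([118, 4664, 2690]);
translate([3350, 307, 0]) cube([118, 4664, 2690]);


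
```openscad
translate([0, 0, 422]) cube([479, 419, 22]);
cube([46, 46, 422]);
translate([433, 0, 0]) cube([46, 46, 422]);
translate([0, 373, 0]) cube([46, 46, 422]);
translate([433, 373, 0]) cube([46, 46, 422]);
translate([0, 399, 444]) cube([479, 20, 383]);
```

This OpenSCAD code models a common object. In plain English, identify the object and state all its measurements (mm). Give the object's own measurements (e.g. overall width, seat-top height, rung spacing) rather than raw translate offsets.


A chair. The seat is a 479×419×22 mm slab with its top at z = 444 mm, on four 46×46 mm corner legs (flush with the seat edges, standing on z = 0). A flat backrest 20 mm thick, 383 mm tall, spans the full seat width and rises from the seat top along its +y edge, rear face flush with the rear of the seat.


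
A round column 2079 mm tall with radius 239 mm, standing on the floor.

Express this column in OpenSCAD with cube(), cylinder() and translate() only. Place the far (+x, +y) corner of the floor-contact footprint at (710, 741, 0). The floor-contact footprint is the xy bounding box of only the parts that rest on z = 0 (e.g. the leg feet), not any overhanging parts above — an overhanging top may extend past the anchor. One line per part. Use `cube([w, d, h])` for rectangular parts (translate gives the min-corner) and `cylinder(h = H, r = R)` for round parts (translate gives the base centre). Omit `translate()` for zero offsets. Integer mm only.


translate([471, 502, 0]) cylinder(h = 2079, r = 239);


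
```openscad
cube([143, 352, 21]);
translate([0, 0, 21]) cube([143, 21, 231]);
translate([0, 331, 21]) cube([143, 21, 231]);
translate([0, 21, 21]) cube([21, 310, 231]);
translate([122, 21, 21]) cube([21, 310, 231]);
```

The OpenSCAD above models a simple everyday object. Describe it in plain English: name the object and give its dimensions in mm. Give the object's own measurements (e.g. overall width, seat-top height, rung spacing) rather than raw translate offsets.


An open-topped rectangular box: outside dimensions 143×352×252 mm, with a uniform wall and base thickness of 21 mm. The base is a full 143×352 slab on the floor; four walls sit on top of the base. The front and back walls (the −y and +y sides) span the full width; the two side walls fit between them.


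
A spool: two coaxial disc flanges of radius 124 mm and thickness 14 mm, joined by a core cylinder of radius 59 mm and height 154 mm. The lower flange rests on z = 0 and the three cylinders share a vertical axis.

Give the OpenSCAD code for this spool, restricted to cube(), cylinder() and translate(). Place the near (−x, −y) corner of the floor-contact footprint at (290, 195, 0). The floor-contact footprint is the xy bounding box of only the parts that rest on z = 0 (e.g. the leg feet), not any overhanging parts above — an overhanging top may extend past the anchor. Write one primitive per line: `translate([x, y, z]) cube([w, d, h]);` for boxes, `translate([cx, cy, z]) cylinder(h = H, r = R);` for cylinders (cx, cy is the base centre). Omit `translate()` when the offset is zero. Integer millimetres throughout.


translate([414, 319, 0]) cylinder(h = 14, r = 124);
translate([414, 319, 14]) cylinder(h = 154, r = 59);
translate([414, 319, 168]) cylinder(h = 14, r = 124);


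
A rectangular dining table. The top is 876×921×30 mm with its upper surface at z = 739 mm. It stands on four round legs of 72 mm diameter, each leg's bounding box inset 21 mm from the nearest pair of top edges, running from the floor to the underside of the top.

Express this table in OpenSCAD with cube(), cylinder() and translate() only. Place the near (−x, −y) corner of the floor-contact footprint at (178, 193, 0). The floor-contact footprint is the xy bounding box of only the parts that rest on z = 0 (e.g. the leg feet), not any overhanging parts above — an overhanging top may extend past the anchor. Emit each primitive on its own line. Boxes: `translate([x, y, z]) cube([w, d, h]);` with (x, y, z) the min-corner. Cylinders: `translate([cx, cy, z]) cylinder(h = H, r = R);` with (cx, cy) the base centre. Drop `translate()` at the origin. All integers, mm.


translate([157, 172, 709]) cube([876, 921, 30]);
translate([214, 229, 0]) cylinder(h = 709, r = 36);
translate([976, 229, 0]) cylinder(h = 709, r = 36);
translate([214, 1036, 0]) cylinder(h = 709, r = 36);
translate([976, 1036, 0]) cylinder(h = 709, r = 36);


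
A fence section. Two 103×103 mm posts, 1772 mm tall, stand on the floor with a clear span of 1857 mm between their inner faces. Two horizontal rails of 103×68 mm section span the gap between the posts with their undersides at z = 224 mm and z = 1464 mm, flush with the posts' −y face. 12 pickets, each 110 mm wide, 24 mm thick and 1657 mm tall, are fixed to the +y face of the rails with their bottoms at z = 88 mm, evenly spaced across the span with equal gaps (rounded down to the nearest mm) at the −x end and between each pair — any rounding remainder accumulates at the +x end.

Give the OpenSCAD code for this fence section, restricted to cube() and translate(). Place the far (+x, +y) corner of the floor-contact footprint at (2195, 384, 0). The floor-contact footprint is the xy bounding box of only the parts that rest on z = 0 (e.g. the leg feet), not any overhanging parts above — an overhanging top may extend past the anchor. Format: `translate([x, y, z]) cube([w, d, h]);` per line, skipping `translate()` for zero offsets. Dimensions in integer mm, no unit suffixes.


translate([132, 281, 0]) cube([103, 103, 1772]);
translate([2092, 281, 0]) cube([103, 103, 1772]);
translate([235, 281, 224]) cube([1857, 103, 68]);
translate([235, 281, 1464]) cube([1857, 103, 68]);
translate([276, 384, 88]) cube([110, 24, 1657]);
translate([427, 384, 88]) cube([110, 24, 1657]);
translate([578, 384, 88]) cube([110, 24, 1657]);
translate([729, 384, 88]) cube([110, 24, 1657]);
translate([880, 384, 88]) cube([110, 24, 1657]);
translate([1031, 384, 88]) cube([110, 24, 1657]);
translate([1182, 384, 88]) cube([110, 24, 1657]);
translate([1333, 384, 88]) cube([110, 24, 1657]);
translate([1484, 384, 88]) cube([110, 24, 1657]);
translate([1635, 384, 88]) cube([110, 24, 1657]);
translate([1786, 384, 88]) cube([110, 24, 1657]);
translate([1937, 384, 88]) cube([110, 24, 1657]);


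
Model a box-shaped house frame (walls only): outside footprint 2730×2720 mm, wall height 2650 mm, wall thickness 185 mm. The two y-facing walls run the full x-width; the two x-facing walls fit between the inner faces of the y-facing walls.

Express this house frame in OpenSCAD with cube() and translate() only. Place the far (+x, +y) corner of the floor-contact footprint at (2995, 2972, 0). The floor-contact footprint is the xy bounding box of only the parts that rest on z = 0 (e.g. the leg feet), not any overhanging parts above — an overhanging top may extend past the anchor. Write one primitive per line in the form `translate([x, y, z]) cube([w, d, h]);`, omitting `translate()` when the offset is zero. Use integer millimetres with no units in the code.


translate([265, 252, 0]) cube([2730, 185, 2650]);
translate([265, 2787, 0]) cube([2730, 185, 2650]);
translate([265, 437, 0]) cube([185, 2350, 2650]);
translate([2810, 437, 0]) cube([185, 2350, 2650]);


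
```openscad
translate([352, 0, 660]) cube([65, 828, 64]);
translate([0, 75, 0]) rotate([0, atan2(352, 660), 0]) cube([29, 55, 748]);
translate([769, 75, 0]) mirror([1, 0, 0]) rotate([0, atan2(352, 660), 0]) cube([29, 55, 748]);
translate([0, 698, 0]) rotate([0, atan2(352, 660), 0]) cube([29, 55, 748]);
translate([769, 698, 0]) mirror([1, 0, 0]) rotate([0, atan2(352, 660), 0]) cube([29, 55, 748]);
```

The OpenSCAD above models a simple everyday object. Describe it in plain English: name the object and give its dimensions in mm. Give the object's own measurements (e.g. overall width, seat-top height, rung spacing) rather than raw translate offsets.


A sawhorse. A 65×828×64 mm beam (x, y, z) sits on two A-frame leg pairs. Each pair is two raked legs of 29×55 mm section (55 mm along y) splaying symmetrically in x. Each leg rises 660 mm vertically over 352 mm of horizontal reach and is 748 mm long along its own axis. Every leg's outer bottom edge rests on the floor and its outer top edge meets a bottom edge of the beam — the left legs (tilting toward +x) meet the beam's −x bottom edge, the right legs (their mirror images, tilting toward −x) meet its +x bottom edge — so the leg tops tuck under the beam, the beam's underside is 660 mm above the floor, and the feet are 769 mm apart outside-to-outside with the beam centred between them. The two leg pairs are set in 75 mm from either end of the beam.


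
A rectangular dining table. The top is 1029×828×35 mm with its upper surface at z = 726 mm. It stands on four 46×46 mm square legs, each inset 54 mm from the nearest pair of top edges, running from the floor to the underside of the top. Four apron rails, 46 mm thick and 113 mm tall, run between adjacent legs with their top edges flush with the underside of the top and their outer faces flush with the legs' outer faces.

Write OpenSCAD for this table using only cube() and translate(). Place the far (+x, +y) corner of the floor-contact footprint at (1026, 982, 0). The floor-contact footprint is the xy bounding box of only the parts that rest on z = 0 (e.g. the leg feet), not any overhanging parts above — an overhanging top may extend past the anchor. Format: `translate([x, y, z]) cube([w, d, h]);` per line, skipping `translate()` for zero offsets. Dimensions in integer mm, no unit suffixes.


// leg_h = 726 - 35 = 691
// apron z = 691 - 113 = 578
translate([51, 208, 691]) cube([1029, 828, 35]);
translate([105, 262, 0]) cube([46, 46, 691]);
translate([980, 262, 0]) cube([46, 46, 691]);
translate([105, 936, 0]) cube([46, 46, 691]);
translate([980, 936, 0]) cube([46, 46, 691]);
translate([151, 262, 578]) cube([829, 46, 113]);
translate([151, 936, 578]) cube([829, 46, 113]);
translate([105, 308, 578]) cube([46, 628, 113]);
translate([980, 308, 578]) cube([46, 628, 113]);


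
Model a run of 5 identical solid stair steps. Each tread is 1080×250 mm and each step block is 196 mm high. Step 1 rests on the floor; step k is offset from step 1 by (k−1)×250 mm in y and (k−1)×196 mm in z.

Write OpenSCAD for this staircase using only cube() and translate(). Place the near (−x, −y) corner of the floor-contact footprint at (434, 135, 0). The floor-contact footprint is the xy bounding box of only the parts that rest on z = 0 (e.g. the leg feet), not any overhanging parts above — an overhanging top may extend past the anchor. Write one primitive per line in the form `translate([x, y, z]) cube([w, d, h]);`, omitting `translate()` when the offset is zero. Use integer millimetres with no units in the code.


translate([434, 135, 0]) cube([1080, 250, 196]);
translate([434, 385, 196]) cube([1080, 250, 196]);
translate([434, 635, 392]) cube([1080, 250, 196]);
translate([434, 885, 588]) cube([1080, 250, 196]);
translate([434, 1135, 784]) cube([1080, 250, 196]);


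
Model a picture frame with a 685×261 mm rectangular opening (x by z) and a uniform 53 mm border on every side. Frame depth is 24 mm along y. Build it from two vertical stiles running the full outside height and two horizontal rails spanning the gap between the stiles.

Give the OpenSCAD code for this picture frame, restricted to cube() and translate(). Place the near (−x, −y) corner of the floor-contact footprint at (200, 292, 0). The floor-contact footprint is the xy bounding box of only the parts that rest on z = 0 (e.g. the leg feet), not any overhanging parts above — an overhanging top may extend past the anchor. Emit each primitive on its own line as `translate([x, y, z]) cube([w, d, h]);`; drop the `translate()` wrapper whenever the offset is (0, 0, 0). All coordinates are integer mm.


translate([200, 292, 0]) cube([53, 24, 367]);
translate([938, 292, 0]) cube([53, 24, 367]);
translate([253, 292, 0]) cube([685, 24, 53]);
translate([253, 292, 314]) cube([685, 24, 53]);


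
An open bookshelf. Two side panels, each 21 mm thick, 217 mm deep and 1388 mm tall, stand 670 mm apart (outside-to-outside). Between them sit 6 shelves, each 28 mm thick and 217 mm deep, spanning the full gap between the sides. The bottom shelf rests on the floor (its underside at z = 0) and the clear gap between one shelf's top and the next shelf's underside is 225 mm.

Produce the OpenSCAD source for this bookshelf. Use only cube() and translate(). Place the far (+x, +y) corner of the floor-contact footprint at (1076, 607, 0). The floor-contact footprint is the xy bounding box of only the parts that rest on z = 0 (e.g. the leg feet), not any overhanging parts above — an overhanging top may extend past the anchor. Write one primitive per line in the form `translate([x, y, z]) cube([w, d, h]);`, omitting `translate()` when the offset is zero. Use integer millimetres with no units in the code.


translate([406, 390, 0]) cube([21, 217, 1388]);
translate([1055, 390, 0]) cube([21, 217, 1388]);
translate([427, 390, 0]) cube([628, 217, 28]);
translate([427, 390, 253]) cube([628, 217, 28]);
translate([427, 390, 506]) cube([628, 217, 28]);
translate([427, 390, 759]) cube([628, 217, 28]);
translate([427, 390, 1012]) cube([628, 217, 28]);
translate([427, 390, 1265]) cube([628, 217, 28]);


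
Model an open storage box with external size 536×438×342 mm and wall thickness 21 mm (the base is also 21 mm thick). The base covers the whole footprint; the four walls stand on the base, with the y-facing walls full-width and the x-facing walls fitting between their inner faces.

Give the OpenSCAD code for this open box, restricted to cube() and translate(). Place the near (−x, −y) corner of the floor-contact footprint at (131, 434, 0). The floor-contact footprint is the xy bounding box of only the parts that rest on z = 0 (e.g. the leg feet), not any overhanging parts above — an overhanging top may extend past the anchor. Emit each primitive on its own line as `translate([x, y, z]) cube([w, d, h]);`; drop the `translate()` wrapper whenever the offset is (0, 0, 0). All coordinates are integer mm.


translate([131, 434, 0]) cube([536, 438, 21]);
translate([131, 434, 21]) cube([536, 21, 321]);
translate([131, 851, 21]) cube([536, 21, 321]);
translate([131, 455, 21]) cube([21, 396, 321]);
translate([646, 455, 21]) cube([21, 396, 321]);


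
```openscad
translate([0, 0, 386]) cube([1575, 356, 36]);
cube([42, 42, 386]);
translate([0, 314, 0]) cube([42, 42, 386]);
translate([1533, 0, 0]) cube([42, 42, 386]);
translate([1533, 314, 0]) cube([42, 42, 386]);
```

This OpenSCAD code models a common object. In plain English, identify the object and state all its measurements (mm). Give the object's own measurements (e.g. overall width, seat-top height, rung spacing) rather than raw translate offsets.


A bench: a 1575×356 mm seat slab, 36 mm thick, top at z = 422 mm, on four 42×42 mm square legs flush with the seat corners and standing on z = 0.


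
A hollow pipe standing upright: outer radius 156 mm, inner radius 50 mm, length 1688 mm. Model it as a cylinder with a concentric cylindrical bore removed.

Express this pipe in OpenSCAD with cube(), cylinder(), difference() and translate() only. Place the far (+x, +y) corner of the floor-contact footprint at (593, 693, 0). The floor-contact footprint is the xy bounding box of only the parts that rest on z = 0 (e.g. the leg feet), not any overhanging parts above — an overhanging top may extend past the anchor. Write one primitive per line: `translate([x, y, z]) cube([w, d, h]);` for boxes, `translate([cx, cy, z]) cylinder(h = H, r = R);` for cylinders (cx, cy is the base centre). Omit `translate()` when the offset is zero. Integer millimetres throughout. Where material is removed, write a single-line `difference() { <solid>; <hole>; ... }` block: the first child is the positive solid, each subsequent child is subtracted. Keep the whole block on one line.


difference() { translate([437, 537, 0]) cylinder(h = 1688, r = 156); translate([437, 537, 0]) cylinder(h = 1688, r = 50); }


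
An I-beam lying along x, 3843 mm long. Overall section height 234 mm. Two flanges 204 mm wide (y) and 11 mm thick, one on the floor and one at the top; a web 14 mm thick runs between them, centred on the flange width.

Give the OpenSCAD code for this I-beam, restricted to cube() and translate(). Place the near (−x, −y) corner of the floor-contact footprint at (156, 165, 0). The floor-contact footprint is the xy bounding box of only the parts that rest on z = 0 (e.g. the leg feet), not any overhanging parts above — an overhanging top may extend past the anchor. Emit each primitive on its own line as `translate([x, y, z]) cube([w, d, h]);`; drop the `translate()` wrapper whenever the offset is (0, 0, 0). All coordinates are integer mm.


translate([156, 165, 0]) cube([3843, 204, 11]);
translate([156, 260, 11]) cube([3843, 14, 212]);
translate([156, 165, 223]) cube([3843, 204, 11]);


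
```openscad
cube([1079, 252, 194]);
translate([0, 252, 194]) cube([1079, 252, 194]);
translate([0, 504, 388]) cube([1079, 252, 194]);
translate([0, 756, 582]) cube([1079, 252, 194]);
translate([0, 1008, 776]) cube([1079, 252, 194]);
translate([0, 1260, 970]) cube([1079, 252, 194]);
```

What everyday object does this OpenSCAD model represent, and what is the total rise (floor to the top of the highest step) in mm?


A staircase. The total rise is 1164 mm.

6 identical blocks, each offset up and back from the previous — a staircase. Each step is 194 mm tall and there are 6 of them, so the total rise is 6 × 194 = 1164 mm.


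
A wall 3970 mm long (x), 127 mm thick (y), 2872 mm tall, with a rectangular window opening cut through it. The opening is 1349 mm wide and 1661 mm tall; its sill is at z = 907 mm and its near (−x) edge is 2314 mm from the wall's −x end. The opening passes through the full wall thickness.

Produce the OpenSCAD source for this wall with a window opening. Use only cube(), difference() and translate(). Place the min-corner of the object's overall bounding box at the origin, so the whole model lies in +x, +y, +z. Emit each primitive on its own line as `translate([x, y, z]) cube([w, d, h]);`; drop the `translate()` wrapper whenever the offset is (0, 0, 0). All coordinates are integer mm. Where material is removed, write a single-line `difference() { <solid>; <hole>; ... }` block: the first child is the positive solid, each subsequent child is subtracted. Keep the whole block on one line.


difference() { cube([3970, 127, 2872]); translate([2314, 0, 907]) cube([1349, 127, 1661]); }


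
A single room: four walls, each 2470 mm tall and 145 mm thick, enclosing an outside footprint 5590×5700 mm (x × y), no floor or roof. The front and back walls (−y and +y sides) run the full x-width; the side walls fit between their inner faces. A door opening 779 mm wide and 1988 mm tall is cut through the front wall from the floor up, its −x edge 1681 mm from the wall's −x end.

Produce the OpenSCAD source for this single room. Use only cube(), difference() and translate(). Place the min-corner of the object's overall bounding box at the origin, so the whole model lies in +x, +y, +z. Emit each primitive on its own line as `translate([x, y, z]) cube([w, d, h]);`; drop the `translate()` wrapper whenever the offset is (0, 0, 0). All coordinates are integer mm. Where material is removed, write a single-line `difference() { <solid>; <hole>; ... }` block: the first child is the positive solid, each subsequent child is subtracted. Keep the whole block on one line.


difference() { cube([5590, 145, 2470]); translate([1681, 0, 0]) cube([779, 145, 1988]); }
translate([0, 5555, 0]) cube([5590, 145, 2470]);
translate([0, 145, 0]) cube([145, 5410, 2470]);
translate([5445, 145, 0]) cube([145, 5410, 2470]);


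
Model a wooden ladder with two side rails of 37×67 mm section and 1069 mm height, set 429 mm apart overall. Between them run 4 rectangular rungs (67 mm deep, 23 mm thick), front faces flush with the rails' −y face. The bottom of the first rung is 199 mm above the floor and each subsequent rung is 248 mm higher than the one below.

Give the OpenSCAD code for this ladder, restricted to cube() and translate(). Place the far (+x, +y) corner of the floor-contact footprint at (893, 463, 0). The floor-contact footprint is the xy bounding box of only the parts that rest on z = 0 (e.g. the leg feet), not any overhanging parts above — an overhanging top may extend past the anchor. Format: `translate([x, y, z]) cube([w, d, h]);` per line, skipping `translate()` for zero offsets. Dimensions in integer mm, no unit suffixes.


// rung span = 429 - 2*37 = 355
// rung[k] z = 199 + k*248
translate([464, 396, 0]) cube([37, 67, 1069]);
translate([856, 396, 0]) cube([37, 67, 1069]);
translate([501, 396, 199]) cube([355, 67, 23]);
translate([501, 396, 447]) cube([355, 67, 23]);
translate([501, 396, 695]) cube([355, 67, 23]);
translate([501, 396, 943]) cube([355, 67, 23]);


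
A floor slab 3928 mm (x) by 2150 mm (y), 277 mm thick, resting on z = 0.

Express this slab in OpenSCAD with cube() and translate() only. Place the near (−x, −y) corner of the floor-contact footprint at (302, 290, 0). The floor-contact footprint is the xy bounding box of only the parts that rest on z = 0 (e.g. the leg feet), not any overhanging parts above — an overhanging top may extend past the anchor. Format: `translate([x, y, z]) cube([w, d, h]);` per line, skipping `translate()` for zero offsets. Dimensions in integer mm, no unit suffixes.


translate([302, 290, 0]) cube([3928, 2150, 277]);


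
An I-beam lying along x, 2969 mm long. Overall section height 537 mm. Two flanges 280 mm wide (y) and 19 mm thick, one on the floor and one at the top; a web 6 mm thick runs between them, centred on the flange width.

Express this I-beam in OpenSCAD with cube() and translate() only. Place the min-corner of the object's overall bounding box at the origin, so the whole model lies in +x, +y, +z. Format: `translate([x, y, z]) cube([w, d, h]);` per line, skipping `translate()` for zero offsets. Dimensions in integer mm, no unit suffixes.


cube([2969, 280, 19]);
translate([0, 137, 19]) cube([2969, 6, 499]);
translate([0, 0, 518]) cube([2969, 280, 19]);


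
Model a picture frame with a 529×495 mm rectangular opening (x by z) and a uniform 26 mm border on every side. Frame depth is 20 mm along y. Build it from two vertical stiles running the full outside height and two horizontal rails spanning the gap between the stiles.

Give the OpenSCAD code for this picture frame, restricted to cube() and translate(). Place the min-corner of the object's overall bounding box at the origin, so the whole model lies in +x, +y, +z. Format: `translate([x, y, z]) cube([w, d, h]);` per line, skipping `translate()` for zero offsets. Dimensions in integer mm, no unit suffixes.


cube([26, 20, 547]);
translate([555, 0, 0]) cube([26, 20, 547]);
translate([26, 0, 0]) cube([529, 20, 26]);
translate([26, 0, 521]) cube([529, 20, 26]);


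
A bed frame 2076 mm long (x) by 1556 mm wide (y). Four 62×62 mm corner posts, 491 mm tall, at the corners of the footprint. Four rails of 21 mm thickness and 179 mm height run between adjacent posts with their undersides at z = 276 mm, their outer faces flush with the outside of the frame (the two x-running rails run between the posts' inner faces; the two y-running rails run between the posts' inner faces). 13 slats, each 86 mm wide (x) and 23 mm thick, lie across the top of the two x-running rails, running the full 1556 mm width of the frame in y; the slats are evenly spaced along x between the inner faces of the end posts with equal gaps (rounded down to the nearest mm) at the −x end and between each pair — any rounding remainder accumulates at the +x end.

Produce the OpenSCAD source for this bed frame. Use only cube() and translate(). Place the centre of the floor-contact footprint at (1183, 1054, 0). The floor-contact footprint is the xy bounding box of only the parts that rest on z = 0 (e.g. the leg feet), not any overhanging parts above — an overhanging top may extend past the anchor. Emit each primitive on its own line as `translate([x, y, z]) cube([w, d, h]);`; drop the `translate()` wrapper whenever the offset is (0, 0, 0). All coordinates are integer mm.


translate([145, 276, 0]) cube([62, 62, 491]);
translate([145, 1770, 0]) cube([62, 62, 491]);
translate([2159, 276, 0]) cube([62, 62, 491]);
translate([2159, 1770, 0]) cube([62, 62, 491]);
translate([207, 276, 276]) cube([1952, 21, 179]);
translate([207, 1811, 276]) cube([1952, 21, 179]);
translate([145, 338, 276]) cube([21, 1432, 179]);
translate([2200, 338, 276]) cube([21, 1432, 179]);
translate([266, 276, 455]) cube([86, 1556, 23]);
translate([411, 276, 455]) cube([86, 1556, 23]);
translate([556, 276, 455]) cube([86, 1556, 23]);
translate([701, 276, 455]) cube([86, 1556, 23]);
translate([846, 276, 455]) cube([86, 1556, 23]);
translate([991, 276, 455]) cube([86, 1556, 23]);
translate([1136, 276, 455]) cube([86, 1556, 23]);
translate([1281, 276, 455]) cube([86, 1556, 23]);
translate([1426, 276, 455]) cube([86, 1556, 23]);
translate([1571, 276, 455]) cube([86, 1556, 23]);
translate([1716, 276, 455]) cube([86, 1556, 23]);
translate([1861, 276, 455]) cube([86, 1556, 23]);
translate([2006, 276, 455]) cube([86, 1556, 23]);


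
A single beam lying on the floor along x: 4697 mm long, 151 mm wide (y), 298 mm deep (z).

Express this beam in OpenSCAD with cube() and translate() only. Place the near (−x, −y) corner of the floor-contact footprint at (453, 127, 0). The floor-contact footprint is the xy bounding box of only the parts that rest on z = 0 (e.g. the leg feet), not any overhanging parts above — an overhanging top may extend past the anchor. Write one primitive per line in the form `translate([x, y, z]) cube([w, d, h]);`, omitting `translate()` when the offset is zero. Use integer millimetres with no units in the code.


translate([453, 127, 0]) cube([4697, 151, 298]);


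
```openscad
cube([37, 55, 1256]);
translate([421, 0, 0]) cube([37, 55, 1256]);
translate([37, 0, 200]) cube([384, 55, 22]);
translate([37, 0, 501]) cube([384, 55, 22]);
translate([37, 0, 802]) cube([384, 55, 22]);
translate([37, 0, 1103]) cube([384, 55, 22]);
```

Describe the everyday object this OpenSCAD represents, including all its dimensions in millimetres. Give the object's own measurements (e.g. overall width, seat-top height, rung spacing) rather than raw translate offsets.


A straight ladder. Two 37×55 mm vertical rails, 1256 mm tall, stand 458 mm apart (outside-to-outside) with their front faces coplanar on the −y side. 4 rungs, each 55 mm deep and 22 mm tall, span between the inner faces of the rails, front faces flush with the rails. The lowest rung's underside is at z = 200 mm and rungs are spaced 301 mm apart (underside to underside).


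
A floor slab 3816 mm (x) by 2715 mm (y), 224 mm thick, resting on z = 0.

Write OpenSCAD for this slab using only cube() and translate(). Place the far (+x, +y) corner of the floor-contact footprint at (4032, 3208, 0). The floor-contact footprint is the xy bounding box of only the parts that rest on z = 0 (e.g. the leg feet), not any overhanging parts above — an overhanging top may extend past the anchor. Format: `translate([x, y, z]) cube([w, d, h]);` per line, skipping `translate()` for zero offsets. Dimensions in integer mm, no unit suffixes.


translate([216, 493, 0]) cube([3816, 2715, 224]);


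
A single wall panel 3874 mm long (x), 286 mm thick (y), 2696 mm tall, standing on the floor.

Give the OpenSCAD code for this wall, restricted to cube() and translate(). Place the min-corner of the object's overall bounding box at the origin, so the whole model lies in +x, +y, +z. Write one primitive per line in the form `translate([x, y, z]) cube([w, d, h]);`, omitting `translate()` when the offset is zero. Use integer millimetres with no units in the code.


cube([3874, 286, 2696]);


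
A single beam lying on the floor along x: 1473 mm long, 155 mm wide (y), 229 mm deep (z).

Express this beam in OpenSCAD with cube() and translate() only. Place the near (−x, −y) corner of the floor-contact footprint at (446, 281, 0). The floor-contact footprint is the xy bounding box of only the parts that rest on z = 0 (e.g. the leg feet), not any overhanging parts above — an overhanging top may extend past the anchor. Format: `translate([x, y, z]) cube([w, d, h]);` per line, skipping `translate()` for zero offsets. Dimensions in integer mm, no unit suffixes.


translate([446, 281, 0]) cube([1473, 155, 229]);
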